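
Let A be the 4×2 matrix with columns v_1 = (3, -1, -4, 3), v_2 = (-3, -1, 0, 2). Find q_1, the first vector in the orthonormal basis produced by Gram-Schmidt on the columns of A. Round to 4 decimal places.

q_1 = v_1/‖v_1‖ = (3, -1, -4, 3)/5.9161 = (0.5071, -0.1690, -0.6761, 0.5071).

q_1 = (0.5071, -0.1690, -0.6761, 0.5071)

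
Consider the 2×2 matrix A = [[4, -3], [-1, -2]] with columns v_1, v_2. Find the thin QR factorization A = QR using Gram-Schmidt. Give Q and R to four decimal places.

q_1 = v_1/‖v_1‖ = (4, -1)/4.1231 = (0.9701, -0.2425).
r_{12} = q_1·v_2 = -2.4254.
u_2 = v_2 + 2.4254·q_1 = (-0.6471, -2.5882).
‖u_2‖ = 2.6679, so q_2 = (-0.2425, -0.9701).

Q = [[0.9701, -0.2425], [-0.2425, -0.9701]], R = [[4.1231, -2.4254], [0.0000, 2.6679]]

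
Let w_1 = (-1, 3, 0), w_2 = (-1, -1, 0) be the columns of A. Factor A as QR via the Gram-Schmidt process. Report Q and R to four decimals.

Q = [[-0.3162, -0.9487], [0.9487, -0.3162], [0.0000, 0.0000]], R = [[3.1623, -0.6325], [0.0000, 1.2649]]

w_1 = (-1, 3, 0); ‖w_1‖ = 3.1623, so q_1 = (-0.3162, 0.9487, 0.0000).
q_1·w_2 = (-0.3162)·(-1) + 0.9487·(-1) + 0.0000·0 = -0.6325.
u_2 = w_2 + 0.6325·q_1 = (-1.2000, -0.4000, 0.0000).
‖u_2‖ = 1.2649, so q_2 = (-0.9487, -0.3162, 0.0000).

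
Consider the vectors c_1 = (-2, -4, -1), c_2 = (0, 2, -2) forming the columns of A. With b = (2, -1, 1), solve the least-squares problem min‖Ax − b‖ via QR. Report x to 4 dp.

q_1 = c_1/‖c_1‖ = (-2, -4, -1)/4.5826 = (-0.4364, -0.8729, -0.2182).
r_{12} = q_1·c_2 = -1.3093.
u_2 = c_2 + 1.3093·q_1 = (-0.5714, 0.8571, -2.2857).
‖u_2‖ = 2.5071, so q_2 = (-0.2279, 0.3419, -0.9117).
Qᵀb = (-0.2182, -1.7094).
Back-substitute: x_2 = -1.7094/2.5071 = -0.6818.
x_1 = (-0.2182 + 1.3093·(-0.6818))/4.5826 = -0.2424.

x = (-0.2424, -0.6818)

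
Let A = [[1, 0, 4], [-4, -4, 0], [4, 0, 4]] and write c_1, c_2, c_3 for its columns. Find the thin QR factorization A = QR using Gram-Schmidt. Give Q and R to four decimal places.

Q = [[0.1741, -0.1689, 0.9701], [-0.6963, -0.7177, 0.0000], [0.6963, -0.6755, -0.2425]], R = [[5.7446, 2.7852, 3.4816], [0.0000, 2.8710, -3.3776], [0.0000, 0.0000, 2.9104]]

c_1 = (1, -4, 4); ‖c_1‖ = 5.7446, so e_1 = (0.1741, -0.6963, 0.6963).
e_1·c_2 = 0.1741·0 + (-0.6963)·(-4) + 0.6963·0 = 2.7852.
u_2 = c_2 − 2.7852·e_1 = (-0.4848, -2.0606, -1.9394).
‖u_2‖ = 2.8710, so e_2 = (-0.1689, -0.7177, -0.6755).
e_1·c_3 = 0.1741·4 + (-0.6963)·0 + 0.6963·4 = 3.4816; e_2·c_3 = (-0.1689)·4 + (-0.7177)·0 + (-0.6755)·4 = -3.3776.
u_3 = c_3 − 3.4816·e_1 + 3.3776·e_2 = (2.8235, 0.0000, -0.7059).
‖u_3‖ = 2.9104, so e_3 = (0.9701, 0.0000, -0.2425).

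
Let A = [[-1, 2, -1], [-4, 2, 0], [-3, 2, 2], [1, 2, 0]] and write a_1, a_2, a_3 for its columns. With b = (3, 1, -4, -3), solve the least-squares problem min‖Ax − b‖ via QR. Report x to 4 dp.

x = (-0.8193, -0.7521, -2.7185)

q_1 = a_1/‖a_1‖ = (-1, -4, -3, 1)/5.1962 = (-0.1925, -0.7698, -0.5774, 0.1925).
r_{12} = q_1·a_2 = -2.6943.
u_2 = a_2 + 2.6943·q_1 = (1.4815, -0.0741, 0.4444, 2.5185).
‖u_2‖ = 2.9565, so q_2 = (0.5011, -0.0251, 0.1503, 0.8519).
r_{13} = q_1·a_3 = -0.9623; r_{23} = q_2·a_3 = -0.2004.
u_3 = a_3 + 0.9623·q_1 + 0.2004·q_2 = (-1.0847, -0.7458, 1.4746, 0.3559).
‖u_3‖ = 2.0085, so q_3 = (-0.5401, -0.3713, 0.7342, 0.1772).
Qᵀb = (0.3849, -1.6787, -5.4600).
Back-substitute: x_3 = -5.4600/2.0085 = -2.7185.
x_2 = (-1.6787 + 0.2004·(-2.7185))/2.9565 = -0.7521.
x_1 = (0.3849 + 2.6943·(-0.7521) + 0.9623·(-2.7185))/5.1962 = -0.8193.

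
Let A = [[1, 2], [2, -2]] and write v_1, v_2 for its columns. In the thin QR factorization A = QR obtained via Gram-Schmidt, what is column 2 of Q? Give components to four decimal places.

q_2 = (0.8944, -0.4472)

v_1 = (1, 2); ‖v_1‖ = 2.2361, so q_1 = (0.4472, 0.8944).
q_1·v_2 = 0.4472·2 + 0.8944·(-2) = -0.8944.
u_2 = v_2 + 0.8944·q_1 = (2.4000, -1.2000).
‖u_2‖ = 2.6833, so q_2 = (0.8944, -0.4472).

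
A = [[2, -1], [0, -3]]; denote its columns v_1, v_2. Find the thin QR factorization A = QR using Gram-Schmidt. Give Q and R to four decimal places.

q_1 = v_1/‖v_1‖ = (2, 0)/2.0000 = (1.0000, 0.0000).
r_{12} = q_1·v_2 = -1.0000.
u_2 = v_2 + 1.0000·q_1 = (0.0000, -3.0000).
‖u_2‖ = 3.0000, so q_2 = (0.0000, -1.0000).

Q = [[1.0000, 0.0000], [0.0000, -1.0000]], R = [[2.0000, -1.0000], [0.0000, 3.0000]]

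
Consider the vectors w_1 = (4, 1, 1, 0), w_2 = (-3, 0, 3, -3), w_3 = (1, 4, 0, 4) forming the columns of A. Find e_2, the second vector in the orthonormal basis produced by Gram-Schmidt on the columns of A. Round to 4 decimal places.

e_1 = w_1/‖w_1‖ = (4, 1, 1, 0)/4.2426 = (0.9428, 0.2357, 0.2357, 0.0000).
r_{12} = e_1·w_2 = -2.1213.
u_2 = w_2 + 2.1213·e_1 = (-1.0000, 0.5000, 3.5000, -3.0000).
‖u_2‖ = 4.7434, so e_2 = (-0.2108, 0.1054, 0.7379, -0.6325).

e_2 = (-0.2108, 0.1054, 0.7379, -0.6325)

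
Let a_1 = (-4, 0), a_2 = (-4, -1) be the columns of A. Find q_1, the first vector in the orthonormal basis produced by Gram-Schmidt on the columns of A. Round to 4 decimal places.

q_1 = (-1.0000, 0.0000)

a_1 = (-4, 0); ‖a_1‖ = 4.0000, so q_1 = (-1.0000, 0.0000).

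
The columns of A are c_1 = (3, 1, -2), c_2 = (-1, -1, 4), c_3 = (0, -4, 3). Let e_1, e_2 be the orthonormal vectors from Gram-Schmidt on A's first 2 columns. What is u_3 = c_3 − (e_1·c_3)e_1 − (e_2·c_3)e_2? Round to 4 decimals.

c_1 = (3, 1, -2); ‖c_1‖ = 3.7417, so e_1 = (0.8018, 0.2673, -0.5345).
e_1·c_2 = 0.8018·(-1) + 0.2673·(-1) + (-0.5345)·4 = -3.2071.
u_2 = c_2 + 3.2071·e_1 = (1.5714, -0.1429, 2.2857).
‖u_2‖ = 2.7775, so e_2 = (0.5658, -0.0514, 0.8230).
e_1·c_3 = 0.8018·0 + 0.2673·(-4) + (-0.5345)·3 = -2.6726; e_2·c_3 = 0.5658·0 + (-0.0514)·(-4) + 0.8230·3 = 2.6746.
u_3 = c_3 + 2.6726·e_1 − 2.6746·e_2 = (0.6296, -3.1481, -0.6296).

u_3 = (0.6296, -3.1481, -0.6296)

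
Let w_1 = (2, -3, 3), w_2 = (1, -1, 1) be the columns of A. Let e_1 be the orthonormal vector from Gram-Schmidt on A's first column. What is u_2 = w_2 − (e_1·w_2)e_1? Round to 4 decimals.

u_2 = (0.2727, 0.0909, -0.0909)

e_1 = w_1/‖w_1‖ = (2, -3, 3)/4.6904 = (0.4264, -0.6396, 0.6396).
r_{12} = e_1·w_2 = 1.7056.
u_2 = w_2 − 1.7056·e_1 = (0.2727, 0.0909, -0.0909).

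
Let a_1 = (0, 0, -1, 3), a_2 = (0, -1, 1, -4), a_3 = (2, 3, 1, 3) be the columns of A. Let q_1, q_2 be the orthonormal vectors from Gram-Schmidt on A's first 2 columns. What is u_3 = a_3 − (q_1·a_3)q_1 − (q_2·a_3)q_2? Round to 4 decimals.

u_3 = (2.0000, -0.2727, 0.8182, 0.2727)

a_1 = (0, 0, -1, 3); ‖a_1‖ = 3.1623, so q_1 = (0.0000, 0.0000, -0.3162, 0.9487).
q_1·a_2 = 0.0000·0 + 0.0000·(-1) + (-0.3162)·1 + 0.9487·(-4) = -4.1110.
u_2 = a_2 + 4.1110·q_1 = (0.0000, -1.0000, -0.3000, -0.1000).
‖u_2‖ = 1.0488, so q_2 = (0.0000, -0.9535, -0.2860, -0.0953).
q_1·a_3 = 0.0000·2 + 0.0000·3 + (-0.3162)·1 + 0.9487·3 = 2.5298; q_2·a_3 = 0.0000·2 + (-0.9535)·3 + (-0.2860)·1 + (-0.0953)·3 = -3.4325.
u_3 = a_3 − 2.5298·q_1 + 3.4325·q_2 = (2.0000, -0.2727, 0.8182, 0.2727).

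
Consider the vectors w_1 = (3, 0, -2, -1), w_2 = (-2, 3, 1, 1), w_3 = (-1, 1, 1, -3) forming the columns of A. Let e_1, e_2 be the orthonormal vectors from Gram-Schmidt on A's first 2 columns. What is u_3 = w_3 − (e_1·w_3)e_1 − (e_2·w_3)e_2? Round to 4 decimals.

e_1 = w_1/‖w_1‖ = (3, 0, -2, -1)/3.7417 = (0.8018, 0.0000, -0.5345, -0.2673).
r_{12} = e_1·w_2 = -2.4054.
u_2 = w_2 + 2.4054·e_1 = (-0.0714, 3.0000, -0.2857, 0.3571).
‖u_2‖ = 3.0355, so e_2 = (-0.0235, 0.9883, -0.0941, 0.1177).
r_{13} = e_1·w_3 = -0.5345; r_{23} = e_2·w_3 = 0.5647.
u_3 = w_3 + 0.5345·e_1 − 0.5647·e_2 = (-0.5581, 0.4419, 0.7674, -3.2093).

u_3 = (-0.5581, 0.4419, 0.7674, -3.2093)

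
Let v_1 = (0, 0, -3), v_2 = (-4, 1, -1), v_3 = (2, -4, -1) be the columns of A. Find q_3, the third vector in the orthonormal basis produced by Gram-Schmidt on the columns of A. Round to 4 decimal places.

v_1 = (0, 0, -3); ‖v_1‖ = 3.0000, so q_1 = (0.0000, 0.0000, -1.0000).
q_1·v_2 = 0.0000·(-4) + 0.0000·1 + (-1.0000)·(-1) = 1.0000.
u_2 = v_2 − 1.0000·q_1 = (-4.0000, 1.0000, 0.0000).
‖u_2‖ = 4.1231, so q_2 = (-0.9701, 0.2425, 0.0000).
q_1·v_3 = 0.0000·2 + 0.0000·(-4) + (-1.0000)·(-1) = 1.0000; q_2·v_3 = (-0.9701)·2 + 0.2425·(-4) + 0.0000·(-1) = -2.9104.
u_3 = v_3 − 1.0000·q_1 + 2.9104·q_2 = (-0.8235, -3.2941, 0.0000).
‖u_3‖ = 3.3955, so q_3 = (-0.2425, -0.9701, 0.0000).

q_3 = (-0.2425, -0.9701, 0.0000)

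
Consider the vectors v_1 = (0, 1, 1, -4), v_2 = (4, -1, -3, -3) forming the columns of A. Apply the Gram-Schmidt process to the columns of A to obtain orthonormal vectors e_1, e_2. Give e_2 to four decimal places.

e_1 = v_1/‖v_1‖ = (0, 1, 1, -4)/4.2426 = (0.0000, 0.2357, 0.2357, -0.9428).
r_{12} = e_1·v_2 = 1.8856.
u_2 = v_2 − 1.8856·e_1 = (4.0000, -1.4444, -3.4444, -1.2222).
‖u_2‖ = 5.6075, so e_2 = (0.7133, -0.2576, -0.6143, -0.2180).

e_2 = (0.7133, -0.2576, -0.6143, -0.2180)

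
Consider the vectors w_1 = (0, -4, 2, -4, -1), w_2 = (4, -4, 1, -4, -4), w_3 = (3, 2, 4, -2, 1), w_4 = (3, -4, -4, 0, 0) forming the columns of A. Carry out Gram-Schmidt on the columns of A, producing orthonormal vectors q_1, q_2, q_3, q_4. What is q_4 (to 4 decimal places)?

q_1 = w_1/‖w_1‖ = (0, -4, 2, -4, -1)/6.0828 = (0.0000, -0.6576, 0.3288, -0.6576, -0.1644).
r_{12} = q_1·w_2 = 6.2472.
u_2 = w_2 − 6.2472·q_1 = (4.0000, 0.1081, -1.0541, 0.1081, -2.9730).
‖u_2‖ = 5.0964, so q_2 = (0.7849, 0.0212, -0.2068, 0.0212, -0.5834).
r_{13} = q_1·w_3 = 1.1508; r_{23} = q_2·w_3 = 0.9440.
u_3 = w_3 − 1.1508·q_1 − 0.9440·q_2 = (2.2591, 2.7367, 3.8169, -1.2633, 1.7399).
‖u_3‖ = 5.6378, so q_3 = (0.4007, 0.4854, 0.6770, -0.2241, 0.3086).
r_{14} = q_1·w_4 = 1.3152; r_{24} = q_2·w_4 = 3.0971; r_{34} = q_3·w_4 = -3.4476.
u_4 = w_4 − 1.3152·q_1 − 3.0971·q_2 + 3.4476·q_3 = (1.9507, -1.5273, -1.4578, 0.0266, 3.0869).
‖u_4‖ = 4.2181, so q_4 = (0.4625, -0.3621, -0.3456, 0.0063, 0.7318).

q_4 = (0.4625, -0.3621, -0.3456, 0.0063, 0.7318)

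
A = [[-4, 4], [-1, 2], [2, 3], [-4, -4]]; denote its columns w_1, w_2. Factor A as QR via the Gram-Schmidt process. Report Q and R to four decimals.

q_1 = w_1/‖w_1‖ = (-4, -1, 2, -4)/6.0828 = (-0.6576, -0.1644, 0.3288, -0.6576).
r_{12} = q_1·w_2 = 0.6576.
u_2 = w_2 − 0.6576·q_1 = (4.4324, 2.1081, 2.7838, -3.5676).
‖u_2‖ = 6.6759, so q_2 = (0.6639, 0.3158, 0.4170, -0.5344).

Q = [[-0.6576, 0.6639], [-0.1644, 0.3158], [0.3288, 0.4170], [-0.6576, -0.5344]], R = [[6.0828, 0.6576], [0.0000, 6.6759]]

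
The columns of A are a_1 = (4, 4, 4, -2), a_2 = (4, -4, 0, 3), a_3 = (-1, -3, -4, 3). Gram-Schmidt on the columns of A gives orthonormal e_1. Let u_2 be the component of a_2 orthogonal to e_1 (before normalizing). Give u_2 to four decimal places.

u_2 = (4.4615, -3.5385, 0.4615, 2.7692)

a_1 = (4, 4, 4, -2); ‖a_1‖ = 7.2111, so e_1 = (0.5547, 0.5547, 0.5547, -0.2774).
e_1·a_2 = 0.5547·4 + 0.5547·(-4) + 0.5547·0 + (-0.2774)·3 = -0.8321.
u_2 = a_2 + 0.8321·e_1 = (4.4615, -3.5385, 0.4615, 2.7692).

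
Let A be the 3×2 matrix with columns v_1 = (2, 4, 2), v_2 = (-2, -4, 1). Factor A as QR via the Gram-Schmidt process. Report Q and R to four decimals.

v_1 = (2, 4, 2); ‖v_1‖ = 4.8990, so q_1 = (0.4082, 0.8165, 0.4082).
q_1·v_2 = 0.4082·(-2) + 0.8165·(-4) + 0.4082·1 = -3.6742.
u_2 = v_2 + 3.6742·q_1 = (-0.5000, -1.0000, 2.5000).
‖u_2‖ = 2.7386, so q_2 = (-0.1826, -0.3651, 0.9129).

Q = [[0.4082, -0.1826], [0.8165, -0.3651], [0.4082, 0.9129]], R = [[4.8990, -3.6742], [0.0000, 2.7386]]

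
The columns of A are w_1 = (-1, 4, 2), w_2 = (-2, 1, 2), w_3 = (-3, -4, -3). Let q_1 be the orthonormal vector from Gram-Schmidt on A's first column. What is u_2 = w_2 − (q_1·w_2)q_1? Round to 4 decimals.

u_2 = (-1.5238, -0.9048, 1.0476)

q_1 = w_1/‖w_1‖ = (-1, 4, 2)/4.5826 = (-0.2182, 0.8729, 0.4364).
r_{12} = q_1·w_2 = 2.1822.
u_2 = w_2 − 2.1822·q_1 = (-1.5238, -0.9048, 1.0476).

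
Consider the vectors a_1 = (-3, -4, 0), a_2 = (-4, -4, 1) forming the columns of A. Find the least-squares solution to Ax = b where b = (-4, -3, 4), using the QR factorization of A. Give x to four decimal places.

a_1 = (-3, -4, 0); ‖a_1‖ = 5.0000, so e_1 = (-0.6000, -0.8000, 0.0000).
e_1·a_2 = (-0.6000)·(-4) + (-0.8000)·(-4) + 0.0000·1 = 5.6000.
u_2 = a_2 − 5.6000·e_1 = (-0.6400, 0.4800, 1.0000).
‖u_2‖ = 1.2806, so e_2 = (-0.4998, 0.3748, 0.7809).
Qᵀb = (4.8000, 3.9980).
Back-substitute: x_2 = 3.9980/1.2806 = 3.1220.
x_1 = (4.8000 − 5.6000·3.1220)/5.0000 = -2.5366.

x = (-2.5366, 3.1220)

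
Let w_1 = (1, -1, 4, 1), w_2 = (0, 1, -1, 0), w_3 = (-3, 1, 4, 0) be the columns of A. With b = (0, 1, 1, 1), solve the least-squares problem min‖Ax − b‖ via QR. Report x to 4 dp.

w_1 = (1, -1, 4, 1); ‖w_1‖ = 4.3589, so e_1 = (0.2294, -0.2294, 0.9177, 0.2294).
e_1·w_2 = 0.2294·0 + (-0.2294)·1 + 0.9177·(-1) + 0.2294·0 = -1.1471.
u_2 = w_2 + 1.1471·e_1 = (0.2632, 0.7368, 0.0526, 0.2632).
‖u_2‖ = 0.8272, so e_2 = (0.3181, 0.8908, 0.0636, 0.3181).
e_1·w_3 = 0.2294·(-3) + (-0.2294)·1 + 0.9177·4 + 0.2294·0 = 2.7530; e_2·w_3 = 0.3181·(-3) + 0.8908·1 + 0.0636·4 + 0.3181·0 = 0.1909.
u_3 = w_3 − 2.7530·e_1 − 0.1909·e_2 = (-3.6923, 1.4615, 1.4615, -0.6923).
‖u_3‖ = 4.2877, so e_3 = (-0.8611, 0.3409, 0.3409, -0.1615).
Qᵀb = (0.9177, 1.2726, 0.5203).
Back-substitute: x_3 = 0.5203/4.2877 = 0.1213.
x_2 = (1.2726 − 0.1909·0.1213)/0.8272 = 1.5105.
x_1 = (0.9177 + 1.1471·1.5105 − 2.7530·0.1213)/4.3589 = 0.5314.

x = (0.5314, 1.5105, 0.1213)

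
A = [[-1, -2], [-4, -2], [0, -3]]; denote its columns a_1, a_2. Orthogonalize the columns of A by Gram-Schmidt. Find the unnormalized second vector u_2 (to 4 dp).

u_2 = (-1.4118, 0.3529, -3.0000)

e_1 = a_1/‖a_1‖ = (-1, -4, 0)/4.1231 = (-0.2425, -0.9701, 0.0000).
r_{12} = e_1·a_2 = 2.4254.
u_2 = a_2 − 2.4254·e_1 = (-1.4118, 0.3529, -3.0000).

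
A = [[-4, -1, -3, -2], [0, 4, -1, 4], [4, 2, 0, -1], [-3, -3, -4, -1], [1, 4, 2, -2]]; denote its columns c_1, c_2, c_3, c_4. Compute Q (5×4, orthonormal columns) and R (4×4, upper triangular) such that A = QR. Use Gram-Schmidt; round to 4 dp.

e_1 = c_1/‖c_1‖ = (-4, 0, 4, -3, 1)/6.4807 = (-0.6172, 0.0000, 0.6172, -0.4629, 0.1543).
r_{12} = e_1·c_2 = 3.8576.
u_2 = c_2 − 3.8576·e_1 = (1.3810, 4.0000, -0.3810, -1.2143, 3.4048).
‖u_2‖ = 5.5784, so e_2 = (0.2476, 0.7170, -0.0683, -0.2177, 0.6103).
r_{13} = e_1·c_3 = 4.0119; r_{23} = e_2·c_3 = 0.6317.
u_3 = c_3 − 4.0119·e_1 − 0.6317·e_2 = (-0.6802, -1.4529, -2.4331, -2.0054, 0.9954).
‖u_3‖ = 3.6750, so e_3 = (-0.1851, -0.3954, -0.6621, -0.5457, 0.2709).
r_{14} = e_1·c_4 = 0.7715; r_{24} = e_2·c_4 = 1.4384; r_{34} = e_3·c_4 = -0.5453.
u_4 = c_4 − 0.7715·e_1 − 1.4384·e_2 + 0.5453·e_3 = (-1.9808, 2.7531, -1.7390, -0.6273, -2.8493).
‖u_4‖ = 4.7999, so e_4 = (-0.4127, 0.5736, -0.3623, -0.1307, -0.5936).

Q = [[-0.6172, 0.2476, -0.1851, -0.4127], [0.0000, 0.7170, -0.3954, 0.5736], [0.6172, -0.0683, -0.6621, -0.3623], [-0.4629, -0.2177, -0.5457, -0.1307], [0.1543, 0.6103, 0.2709, -0.5936]], R = [[6.4807, 3.8576, 4.0119, 0.7715], [0.0000, 5.5784, 0.6317, 1.4384], [0.0000, 0.0000, 3.6750, -0.5453], [0.0000, 0.0000, 0.0000, 4.7999]]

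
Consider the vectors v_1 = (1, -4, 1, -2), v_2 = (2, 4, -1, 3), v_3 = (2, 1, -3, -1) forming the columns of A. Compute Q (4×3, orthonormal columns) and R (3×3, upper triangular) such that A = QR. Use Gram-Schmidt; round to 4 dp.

Q = [[0.2132, 0.9364, 0.1771], [-0.8528, 0.0576, 0.1044], [0.2132, -0.0144, -0.8219], [-0.4264, 0.3458, -0.5312]], R = [[4.6904, -4.4772, -0.6396], [0.0000, 3.1551, 1.6280], [0.0000, 0.0000, 3.4555]]

v_1 = (1, -4, 1, -2); ‖v_1‖ = 4.6904, so q_1 = (0.2132, -0.8528, 0.2132, -0.4264).
q_1·v_2 = 0.2132·2 + (-0.8528)·4 + 0.2132·(-1) + (-0.4264)·3 = -4.4772.
u_2 = v_2 + 4.4772·q_1 = (2.9545, 0.1818, -0.0455, 1.0909).
‖u_2‖ = 3.1551, so q_2 = (0.9364, 0.0576, -0.0144, 0.3458).
q_1·v_3 = 0.2132·2 + (-0.8528)·1 + 0.2132·(-3) + (-0.4264)·(-1) = -0.6396; q_2·v_3 = 0.9364·2 + 0.0576·1 + (-0.0144)·(-3) + 0.3458·(-1) = 1.6280.
u_3 = v_3 + 0.6396·q_1 − 1.6280·q_2 = (0.6119, 0.3607, -2.8402, -1.8356).
‖u_3‖ = 3.4555, so q_3 = (0.1771, 0.1044, -0.8219, -0.5312).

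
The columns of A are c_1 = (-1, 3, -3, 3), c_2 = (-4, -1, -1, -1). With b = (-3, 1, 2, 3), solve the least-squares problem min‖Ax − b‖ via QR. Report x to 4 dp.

x = (0.3107, 0.2994)

q_1 = c_1/‖c_1‖ = (-1, 3, -3, 3)/5.2915 = (-0.1890, 0.5669, -0.5669, 0.5669).
r_{12} = q_1·c_2 = 0.1890.
u_2 = c_2 − 0.1890·q_1 = (-3.9643, -1.1071, -0.8929, -1.1071).
‖u_2‖ = 4.3548, so q_2 = (-0.9103, -0.2542, -0.2050, -0.2542).
Qᵀb = (1.7008, 1.3040).
Back-substitute: x_2 = 1.3040/4.3548 = 0.2994.
x_1 = (1.7008 − 0.1890·0.2994)/5.2915 = 0.3107.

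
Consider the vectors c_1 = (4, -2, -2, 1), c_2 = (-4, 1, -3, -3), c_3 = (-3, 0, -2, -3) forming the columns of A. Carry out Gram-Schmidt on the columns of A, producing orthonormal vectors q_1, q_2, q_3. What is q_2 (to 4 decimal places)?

c_1 = (4, -2, -2, 1); ‖c_1‖ = 5.0000, so q_1 = (0.8000, -0.4000, -0.4000, 0.2000).
q_1·c_2 = 0.8000·(-4) + (-0.4000)·1 + (-0.4000)·(-3) + 0.2000·(-3) = -3.0000.
u_2 = c_2 + 3.0000·q_1 = (-1.6000, -0.2000, -4.2000, -2.4000).
‖u_2‖ = 5.0990, so q_2 = (-0.3138, -0.0392, -0.8237, -0.4707).

q_2 = (-0.3138, -0.0392, -0.8237, -0.4707)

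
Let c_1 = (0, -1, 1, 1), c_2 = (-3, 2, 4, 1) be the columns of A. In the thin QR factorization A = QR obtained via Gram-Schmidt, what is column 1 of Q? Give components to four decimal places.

e_1 = c_1/‖c_1‖ = (0, -1, 1, 1)/1.7321 = (0.0000, -0.5774, 0.5774, 0.5774).

e_1 = (0.0000, -0.5774, 0.5774, 0.5774)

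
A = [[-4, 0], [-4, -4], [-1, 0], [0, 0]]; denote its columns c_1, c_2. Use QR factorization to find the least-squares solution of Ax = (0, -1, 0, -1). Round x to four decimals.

x = (0.0000, 0.2500)

e_1 = c_1/‖c_1‖ = (-4, -4, -1, 0)/5.7446 = (-0.6963, -0.6963, -0.1741, 0.0000).
r_{12} = e_1·c_2 = 2.7852.
u_2 = c_2 − 2.7852·e_1 = (1.9394, -2.0606, 0.4848, 0.0000).
‖u_2‖ = 2.8710, so e_2 = (0.6755, -0.7177, 0.1689, 0.0000).
Qᵀb = (0.6963, 0.7177).
Back-substitute: x_2 = 0.7177/2.8710 = 0.2500.
x_1 = (0.6963 − 2.7852·0.2500)/5.7446 = 0.0000.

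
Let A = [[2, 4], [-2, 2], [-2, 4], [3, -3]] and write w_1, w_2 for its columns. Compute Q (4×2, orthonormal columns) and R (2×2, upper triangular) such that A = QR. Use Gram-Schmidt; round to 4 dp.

q_1 = w_1/‖w_1‖ = (2, -2, -2, 3)/4.5826 = (0.4364, -0.4364, -0.4364, 0.6547).
r_{12} = q_1·w_2 = -2.8368.
u_2 = w_2 + 2.8368·q_1 = (5.2381, 0.7619, 2.7619, -1.1429).
‖u_2‖ = 6.0788, so q_2 = (0.8617, 0.1253, 0.4543, -0.1880).

Q = [[0.4364, 0.8617], [-0.4364, 0.1253], [-0.4364, 0.4543], [0.6547, -0.1880]], R = [[4.5826, -2.8368], [0.0000, 6.0788]]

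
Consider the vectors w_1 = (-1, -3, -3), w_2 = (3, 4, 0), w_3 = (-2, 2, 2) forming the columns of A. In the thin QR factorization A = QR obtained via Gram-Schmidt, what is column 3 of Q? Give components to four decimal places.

q_3 = (-0.7589, 0.5692, -0.3162)

w_1 = (-1, -3, -3); ‖w_1‖ = 4.3589, so q_1 = (-0.2294, -0.6882, -0.6882).
q_1·w_2 = (-0.2294)·3 + (-0.6882)·4 + (-0.6882)·0 = -3.4412.
u_2 = w_2 + 3.4412·q_1 = (2.2105, 1.6316, -2.3684).
‖u_2‖ = 3.6274, so q_2 = (0.6094, 0.4498, -0.6529).
q_1·w_3 = (-0.2294)·(-2) + (-0.6882)·2 + (-0.6882)·2 = -2.2942; q_2·w_3 = 0.6094·(-2) + 0.4498·2 + (-0.6529)·2 = -1.6251.
u_3 = w_3 + 2.2942·q_1 + 1.6251·q_2 = (-1.5360, 1.1520, -0.6400).
‖u_3‖ = 2.0239, so q_3 = (-0.7589, 0.5692, -0.3162).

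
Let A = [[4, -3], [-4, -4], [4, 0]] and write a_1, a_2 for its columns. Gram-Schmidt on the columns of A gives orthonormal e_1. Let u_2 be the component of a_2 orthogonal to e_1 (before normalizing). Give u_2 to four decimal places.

a_1 = (4, -4, 4); ‖a_1‖ = 6.9282, so e_1 = (0.5774, -0.5774, 0.5774).
e_1·a_2 = 0.5774·(-3) + (-0.5774)·(-4) + 0.5774·0 = 0.5774.
u_2 = a_2 − 0.5774·e_1 = (-3.3333, -3.6667, -0.3333).

u_2 = (-3.3333, -3.6667, -0.3333)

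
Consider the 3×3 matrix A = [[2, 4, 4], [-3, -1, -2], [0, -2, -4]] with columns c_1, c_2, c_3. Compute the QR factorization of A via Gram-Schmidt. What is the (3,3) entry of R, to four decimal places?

r_{33} = 1.9467

q_1 = c_1/‖c_1‖ = (2, -3, 0)/3.6056 = (0.5547, -0.8321, 0.0000).
r_{12} = q_1·c_2 = 3.0509.
u_2 = c_2 − 3.0509·q_1 = (2.3077, 1.5385, -2.0000).
‖u_2‖ = 3.4194, so q_2 = (0.6749, 0.4499, -0.5849).
r_{13} = q_1·c_3 = 3.8829; r_{23} = q_2·c_3 = 4.1393.
u_3 = c_3 − 3.8829·q_1 − 4.1393·q_2 = (-0.9474, -0.6316, -1.5789).
r_{33} = ‖u_3‖ = 1.9467.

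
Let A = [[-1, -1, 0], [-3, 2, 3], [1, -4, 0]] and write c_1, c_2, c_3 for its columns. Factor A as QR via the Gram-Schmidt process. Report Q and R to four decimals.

Q = [[-0.3015, -0.4924, -0.8165], [-0.9045, -0.1231, 0.4082], [0.3015, -0.8616, 0.4082]], R = [[3.3166, -2.7136, -2.7136], [0.0000, 3.6927, -0.3693], [0.0000, 0.0000, 1.2247]]

c_1 = (-1, -3, 1); ‖c_1‖ = 3.3166, so e_1 = (-0.3015, -0.9045, 0.3015).
e_1·c_2 = (-0.3015)·(-1) + (-0.9045)·2 + 0.3015·(-4) = -2.7136.
u_2 = c_2 + 2.7136·e_1 = (-1.8182, -0.4545, -3.1818).
‖u_2‖ = 3.6927, so e_2 = (-0.4924, -0.1231, -0.8616).
e_1·c_3 = (-0.3015)·0 + (-0.9045)·3 + 0.3015·0 = -2.7136; e_2·c_3 = (-0.4924)·0 + (-0.1231)·3 + (-0.8616)·0 = -0.3693.
u_3 = c_3 + 2.7136·e_1 + 0.3693·e_2 = (-1.0000, 0.5000, 0.5000).
‖u_3‖ = 1.2247, so e_3 = (-0.8165, 0.4082, 0.4082).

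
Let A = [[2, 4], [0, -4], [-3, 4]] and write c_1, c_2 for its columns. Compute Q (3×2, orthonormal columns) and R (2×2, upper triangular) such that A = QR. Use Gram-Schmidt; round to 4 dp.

Q = [[0.5547, 0.6749], [0.0000, -0.5849], [-0.8321, 0.4499]], R = [[3.6056, -1.1094], [0.0000, 6.8388]]

e_1 = c_1/‖c_1‖ = (2, 0, -3)/3.6056 = (0.5547, 0.0000, -0.8321).
r_{12} = e_1·c_2 = -1.1094.
u_2 = c_2 + 1.1094·e_1 = (4.6154, -4.0000, 3.0769).
‖u_2‖ = 6.8388, so e_2 = (0.6749, -0.5849, 0.4499).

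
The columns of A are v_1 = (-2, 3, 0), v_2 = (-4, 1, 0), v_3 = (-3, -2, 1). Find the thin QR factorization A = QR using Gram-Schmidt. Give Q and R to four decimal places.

e_1 = v_1/‖v_1‖ = (-2, 3, 0)/3.6056 = (-0.5547, 0.8321, 0.0000).
r_{12} = e_1·v_2 = 3.0509.
u_2 = v_2 − 3.0509·e_1 = (-2.3077, -1.5385, 0.0000).
‖u_2‖ = 2.7735, so e_2 = (-0.8321, -0.5547, 0.0000).
r_{13} = e_1·v_3 = 0.0000; r_{23} = e_2·v_3 = 3.6056.
u_3 = v_3 + 0.0000·e_1 − 3.6056·e_2 = (0.0000, 0.0000, 1.0000).
‖u_3‖ = 1.0000, so e_3 = (0.0000, 0.0000, 1.0000).

Q = [[-0.5547, -0.8321, 0.0000], [0.8321, -0.5547, 0.0000], [0.0000, 0.0000, 1.0000]], R = [[3.6056, 3.0509, 0.0000], [0.0000, 2.7735, 3.6056], [0.0000, 0.0000, 1.0000]]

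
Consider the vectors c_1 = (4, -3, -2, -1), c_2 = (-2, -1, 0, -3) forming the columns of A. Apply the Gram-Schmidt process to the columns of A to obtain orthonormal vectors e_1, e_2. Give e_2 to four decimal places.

e_2 = (-0.4655, -0.3223, -0.0358, -0.8235)

e_1 = c_1/‖c_1‖ = (4, -3, -2, -1)/5.4772 = (0.7303, -0.5477, -0.3651, -0.1826).
r_{12} = e_1·c_2 = -0.3651.
u_2 = c_2 + 0.3651·e_1 = (-1.7333, -1.2000, -0.1333, -3.0667).
‖u_2‖ = 3.7238, so e_2 = (-0.4655, -0.3223, -0.0358, -0.8235).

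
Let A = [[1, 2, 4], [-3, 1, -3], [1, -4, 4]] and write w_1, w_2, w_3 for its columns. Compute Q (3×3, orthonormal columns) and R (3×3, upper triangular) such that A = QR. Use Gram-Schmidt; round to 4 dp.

Q = [[0.3015, 0.5672, 0.7664], [-0.9045, -0.0840, 0.4180], [0.3015, -0.8193, 0.4877]], R = [[3.3166, -1.5076, 5.1257], [0.0000, 4.3275, -0.7563], [0.0000, 0.0000, 3.7624]]

e_1 = w_1/‖w_1‖ = (1, -3, 1)/3.3166 = (0.3015, -0.9045, 0.3015).
r_{12} = e_1·w_2 = -1.5076.
u_2 = w_2 + 1.5076·e_1 = (2.4545, -0.3636, -3.5455).
‖u_2‖ = 4.3275, so e_2 = (0.5672, -0.0840, -0.8193).
r_{13} = e_1·w_3 = 5.1257; r_{23} = e_2·w_3 = -0.7563.
u_3 = w_3 − 5.1257·e_1 + 0.7563·e_2 = (2.8835, 1.5728, 1.8350).
‖u_3‖ = 3.7624, so e_3 = (0.7664, 0.4180, 0.4877).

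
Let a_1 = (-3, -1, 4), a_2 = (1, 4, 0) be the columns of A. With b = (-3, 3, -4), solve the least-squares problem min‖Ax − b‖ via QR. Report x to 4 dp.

x = (-0.2723, 0.4173)

a_1 = (-3, -1, 4); ‖a_1‖ = 5.0990, so e_1 = (-0.5883, -0.1961, 0.7845).
e_1·a_2 = (-0.5883)·1 + (-0.1961)·4 + 0.7845·0 = -1.3728.
u_2 = a_2 + 1.3728·e_1 = (0.1923, 3.7308, 1.0769).
‖u_2‖ = 3.8879, so e_2 = (0.0495, 0.9596, 0.2770).
Qᵀb = (-1.9612, 1.6224).
Back-substitute: x_2 = 1.6224/3.8879 = 0.4173.
x_1 = (-1.9612 + 1.3728·0.4173)/5.0990 = -0.2723.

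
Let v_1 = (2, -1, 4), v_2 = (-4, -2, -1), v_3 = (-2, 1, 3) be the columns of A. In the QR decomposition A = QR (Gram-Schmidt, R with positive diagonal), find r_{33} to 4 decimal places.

v_1 = (2, -1, 4); ‖v_1‖ = 4.5826, so q_1 = (0.4364, -0.2182, 0.8729).
q_1·v_2 = 0.4364·(-4) + (-0.2182)·(-2) + 0.8729·(-1) = -2.1822.
u_2 = v_2 + 2.1822·q_1 = (-3.0476, -2.4762, 0.9048).
‖u_2‖ = 4.0297, so q_2 = (-0.7563, -0.6145, 0.2245).
q_1·v_3 = 0.4364·(-2) + (-0.2182)·1 + 0.8729·3 = 1.5275; q_2·v_3 = (-0.7563)·(-2) + (-0.6145)·1 + 0.2245·3 = 1.5717.
u_3 = v_3 − 1.5275·q_1 − 1.5717·q_2 = (-1.4780, 2.2991, 1.3138).
r_{33} = ‖u_3‖ = 3.0326.

r_{33} = 3.0326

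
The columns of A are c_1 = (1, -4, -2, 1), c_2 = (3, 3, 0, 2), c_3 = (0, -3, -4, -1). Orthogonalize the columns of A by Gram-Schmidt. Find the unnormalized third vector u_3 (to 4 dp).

e_1 = c_1/‖c_1‖ = (1, -4, -2, 1)/4.6904 = (0.2132, -0.8528, -0.4264, 0.2132).
r_{12} = e_1·c_2 = -1.4924.
u_2 = c_2 + 1.4924·e_1 = (3.3182, 1.7273, -0.6364, 2.3182).
‖u_2‖ = 4.4467, so e_2 = (0.7462, 0.3884, -0.1431, 0.5213).
r_{13} = e_1·c_3 = 4.0508; r_{23} = e_2·c_3 = -1.1142.
u_3 = c_3 − 4.0508·e_1 + 1.1142·e_2 = (-0.0322, 0.8874, -2.4322, -1.2828).

u_3 = (-0.0322, 0.8874, -2.4322, -1.2828)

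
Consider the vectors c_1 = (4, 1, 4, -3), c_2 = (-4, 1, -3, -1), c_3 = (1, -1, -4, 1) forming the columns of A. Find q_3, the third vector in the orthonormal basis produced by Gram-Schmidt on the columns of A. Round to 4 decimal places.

q_1 = c_1/‖c_1‖ = (4, 1, 4, -3)/6.4807 = (0.6172, 0.1543, 0.6172, -0.4629).
r_{12} = q_1·c_2 = -3.7033.
u_2 = c_2 + 3.7033·q_1 = (-1.7143, 1.5714, -0.7143, -2.7143).
‖u_2‖ = 3.6450, so q_2 = (-0.4703, 0.4311, -0.1960, -0.7447).
r_{13} = q_1·c_3 = -2.4689; r_{23} = q_2·c_3 = -0.8622.
u_3 = c_3 + 2.4689·q_1 + 0.8622·q_2 = (2.1183, -0.2473, -2.6452, -0.7849).
‖u_3‖ = 3.4873, so q_3 = (0.6074, -0.0709, -0.7585, -0.2251).

q_3 = (0.6074, -0.0709, -0.7585, -0.2251)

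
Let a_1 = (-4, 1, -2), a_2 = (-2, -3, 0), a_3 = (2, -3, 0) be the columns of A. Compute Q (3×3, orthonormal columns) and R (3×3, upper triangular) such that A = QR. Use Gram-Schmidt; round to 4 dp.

Q = [[-0.8729, -0.3049, 0.3810], [0.2182, -0.9423, -0.2540], [-0.4364, 0.1386, -0.8890]], R = [[4.5826, 1.0911, -2.4004], [0.0000, 3.4365, 2.2171], [0.0000, 0.0000, 1.5240]]

a_1 = (-4, 1, -2); ‖a_1‖ = 4.5826, so e_1 = (-0.8729, 0.2182, -0.4364).
e_1·a_2 = (-0.8729)·(-2) + 0.2182·(-3) + (-0.4364)·0 = 1.0911.
u_2 = a_2 − 1.0911·e_1 = (-1.0476, -3.2381, 0.4762).
‖u_2‖ = 3.4365, so e_2 = (-0.3049, -0.9423, 0.1386).
e_1·a_3 = (-0.8729)·2 + 0.2182·(-3) + (-0.4364)·0 = -2.4004; e_2·a_3 = (-0.3049)·2 + (-0.9423)·(-3) + 0.1386·0 = 2.2171.
u_3 = a_3 + 2.4004·e_1 − 2.2171·e_2 = (0.5806, -0.3871, -1.3548).
‖u_3‖ = 1.5240, so e_3 = (0.3810, -0.2540, -0.8890).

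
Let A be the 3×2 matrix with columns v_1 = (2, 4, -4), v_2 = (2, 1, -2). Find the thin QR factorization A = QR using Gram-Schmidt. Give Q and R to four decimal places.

q_1 = v_1/‖v_1‖ = (2, 4, -4)/6.0000 = (0.3333, 0.6667, -0.6667).
r_{12} = q_1·v_2 = 2.6667.
u_2 = v_2 − 2.6667·q_1 = (1.1111, -0.7778, -0.2222).
‖u_2‖ = 1.3744, so q_2 = (0.8085, -0.5659, -0.1617).

Q = [[0.3333, 0.8085], [0.6667, -0.5659], [-0.6667, -0.1617]], R = [[6.0000, 2.6667], [0.0000, 1.3744]]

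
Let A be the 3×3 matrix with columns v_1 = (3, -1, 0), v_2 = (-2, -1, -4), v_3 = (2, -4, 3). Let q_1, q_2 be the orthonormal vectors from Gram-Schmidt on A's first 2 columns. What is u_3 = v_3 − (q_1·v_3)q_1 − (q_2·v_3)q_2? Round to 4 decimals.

v_1 = (3, -1, 0); ‖v_1‖ = 3.1623, so q_1 = (0.9487, -0.3162, 0.0000).
q_1·v_2 = 0.9487·(-2) + (-0.3162)·(-1) + 0.0000·(-4) = -1.5811.
u_2 = v_2 + 1.5811·q_1 = (-0.5000, -1.5000, -4.0000).
‖u_2‖ = 4.3012, so q_2 = (-0.1162, -0.3487, -0.9300).
q_1·v_3 = 0.9487·2 + (-0.3162)·(-4) + 0.0000·3 = 3.1623; q_2·v_3 = (-0.1162)·2 + (-0.3487)·(-4) + (-0.9300)·3 = -1.6275.
u_3 = v_3 − 3.1623·q_1 + 1.6275·q_2 = (-1.1892, -3.5676, 1.4865).

u_3 = (-1.1892, -3.5676, 1.4865)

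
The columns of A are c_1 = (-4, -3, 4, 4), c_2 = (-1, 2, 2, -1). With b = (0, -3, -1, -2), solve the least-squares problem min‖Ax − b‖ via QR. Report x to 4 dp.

x = (-0.0318, -0.5936)

c_1 = (-4, -3, 4, 4); ‖c_1‖ = 7.5498, so q_1 = (-0.5298, -0.3974, 0.5298, 0.5298).
q_1·c_2 = (-0.5298)·(-1) + (-0.3974)·2 + 0.5298·2 + 0.5298·(-1) = 0.2649.
u_2 = c_2 − 0.2649·q_1 = (-0.8596, 2.1053, 1.8596, -1.1404).
‖u_2‖ = 3.1512, so q_2 = (-0.2728, 0.6681, 0.5901, -0.3619).
Qᵀb = (-0.3974, -1.8707).
Back-substitute: x_2 = -1.8707/3.1512 = -0.5936.
x_1 = (-0.3974 − 0.2649·(-0.5936))/7.5498 = -0.0318.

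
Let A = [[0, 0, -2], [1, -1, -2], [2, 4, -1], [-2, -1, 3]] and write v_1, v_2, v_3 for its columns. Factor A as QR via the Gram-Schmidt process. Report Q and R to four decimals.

Q = [[0.0000, 0.0000, -0.9864], [0.3333, -0.6667, 0.1096], [0.6667, 0.6667, 0.0548], [-0.6667, 0.3333, 0.1096]], R = [[3.0000, 3.0000, -3.3333], [0.0000, 3.0000, 1.6667], [0.0000, 0.0000, 2.0276]]

e_1 = v_1/‖v_1‖ = (0, 1, 2, -2)/3.0000 = (0.0000, 0.3333, 0.6667, -0.6667).
r_{12} = e_1·v_2 = 3.0000.
u_2 = v_2 − 3.0000·e_1 = (0.0000, -2.0000, 2.0000, 1.0000).
‖u_2‖ = 3.0000, so e_2 = (0.0000, -0.6667, 0.6667, 0.3333).
r_{13} = e_1·v_3 = -3.3333; r_{23} = e_2·v_3 = 1.6667.
u_3 = v_3 + 3.3333·e_1 − 1.6667·e_2 = (-2.0000, 0.2222, 0.1111, 0.2222).
‖u_3‖ = 2.0276, so e_3 = (-0.9864, 0.1096, 0.0548, 0.1096).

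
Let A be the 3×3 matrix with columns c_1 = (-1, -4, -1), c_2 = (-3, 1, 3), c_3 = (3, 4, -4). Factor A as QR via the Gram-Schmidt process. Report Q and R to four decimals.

e_1 = c_1/‖c_1‖ = (-1, -4, -1)/4.2426 = (-0.2357, -0.9428, -0.2357).
r_{12} = e_1·c_2 = -0.9428.
u_2 = c_2 + 0.9428·e_1 = (-3.2222, 0.1111, 2.7778).
‖u_2‖ = 4.2557, so e_2 = (-0.7572, 0.0261, 0.6527).
r_{13} = e_1·c_3 = -3.5355; r_{23} = e_2·c_3 = -4.7779.
u_3 = c_3 + 3.5355·e_1 + 4.7779·e_2 = (-1.4509, 0.7914, -1.7147).
‖u_3‖ = 2.3815, so e_3 = (-0.6092, 0.3323, -0.7200).

Q = [[-0.2357, -0.7572, -0.6092], [-0.9428, 0.0261, 0.3323], [-0.2357, 0.6527, -0.7200]], R = [[4.2426, -0.9428, -3.5355], [0.0000, 4.2557, -4.7779], [0.0000, 0.0000, 2.3815]]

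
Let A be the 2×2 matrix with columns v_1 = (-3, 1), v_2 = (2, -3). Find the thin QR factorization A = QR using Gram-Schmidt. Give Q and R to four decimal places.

e_1 = v_1/‖v_1‖ = (-3, 1)/3.1623 = (-0.9487, 0.3162).
r_{12} = e_1·v_2 = -2.8460.
u_2 = v_2 + 2.8460·e_1 = (-0.7000, -2.1000).
‖u_2‖ = 2.2136, so e_2 = (-0.3162, -0.9487).

Q = [[-0.9487, -0.3162], [0.3162, -0.9487]], R = [[3.1623, -2.8460], [0.0000, 2.2136]]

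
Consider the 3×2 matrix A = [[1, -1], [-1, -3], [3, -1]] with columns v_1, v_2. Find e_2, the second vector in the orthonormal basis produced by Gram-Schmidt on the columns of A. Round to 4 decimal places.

e_2 = (-0.2752, -0.9358, -0.2202)

v_1 = (1, -1, 3); ‖v_1‖ = 3.3166, so e_1 = (0.3015, -0.3015, 0.9045).
e_1·v_2 = 0.3015·(-1) + (-0.3015)·(-3) + 0.9045·(-1) = -0.3015.
u_2 = v_2 + 0.3015·e_1 = (-0.9091, -3.0909, -0.7273).
‖u_2‖ = 3.3029, so e_2 = (-0.2752, -0.9358, -0.2202).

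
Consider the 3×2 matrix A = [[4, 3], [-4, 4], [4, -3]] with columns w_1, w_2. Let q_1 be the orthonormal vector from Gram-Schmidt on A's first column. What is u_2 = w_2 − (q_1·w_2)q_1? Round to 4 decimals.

u_2 = (4.3333, 2.6667, -1.6667)

q_1 = w_1/‖w_1‖ = (4, -4, 4)/6.9282 = (0.5774, -0.5774, 0.5774).
r_{12} = q_1·w_2 = -2.3094.
u_2 = w_2 + 2.3094·q_1 = (4.3333, 2.6667, -1.6667).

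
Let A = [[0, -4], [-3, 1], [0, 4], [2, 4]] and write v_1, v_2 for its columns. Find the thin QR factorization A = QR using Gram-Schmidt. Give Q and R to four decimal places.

Q = [[0.0000, -0.5830], [-0.8321, 0.3139], [0.0000, 0.5830], [0.5547, 0.4709]], R = [[3.6056, 1.3868], [0.0000, 6.8613]]

q_1 = v_1/‖v_1‖ = (0, -3, 0, 2)/3.6056 = (0.0000, -0.8321, 0.0000, 0.5547).
r_{12} = q_1·v_2 = 1.3868.
u_2 = v_2 − 1.3868·q_1 = (-4.0000, 2.1538, 4.0000, 3.2308).
‖u_2‖ = 6.8613, so q_2 = (-0.5830, 0.3139, 0.5830, 0.4709).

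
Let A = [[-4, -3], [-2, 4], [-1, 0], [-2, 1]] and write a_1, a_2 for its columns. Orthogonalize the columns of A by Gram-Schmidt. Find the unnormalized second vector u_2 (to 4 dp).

a_1 = (-4, -2, -1, -2); ‖a_1‖ = 5.0000, so q_1 = (-0.8000, -0.4000, -0.2000, -0.4000).
q_1·a_2 = (-0.8000)·(-3) + (-0.4000)·4 + (-0.2000)·0 + (-0.4000)·1 = 0.4000.
u_2 = a_2 − 0.4000·q_1 = (-2.6800, 4.1600, 0.0800, 1.1600).

u_2 = (-2.6800, 4.1600, 0.0800, 1.1600)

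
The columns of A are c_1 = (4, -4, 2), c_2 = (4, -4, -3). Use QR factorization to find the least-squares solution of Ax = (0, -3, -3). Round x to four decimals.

x = (-0.3750, 0.7500)

e_1 = c_1/‖c_1‖ = (4, -4, 2)/6.0000 = (0.6667, -0.6667, 0.3333).
r_{12} = e_1·c_2 = 4.3333.
u_2 = c_2 − 4.3333·e_1 = (1.1111, -1.1111, -4.4444).
‖u_2‖ = 4.7140, so e_2 = (0.2357, -0.2357, -0.9428).
Qᵀb = (1.0000, 3.5355).
Back-substitute: x_2 = 3.5355/4.7140 = 0.7500.
x_1 = (1.0000 − 4.3333·0.7500)/6.0000 = -0.3750.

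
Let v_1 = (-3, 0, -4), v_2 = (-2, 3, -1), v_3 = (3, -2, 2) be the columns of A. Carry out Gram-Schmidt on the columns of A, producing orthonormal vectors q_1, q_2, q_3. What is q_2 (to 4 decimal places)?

v_1 = (-3, 0, -4); ‖v_1‖ = 5.0000, so q_1 = (-0.6000, 0.0000, -0.8000).
q_1·v_2 = (-0.6000)·(-2) + 0.0000·3 + (-0.8000)·(-1) = 2.0000.
u_2 = v_2 − 2.0000·q_1 = (-0.8000, 3.0000, 0.6000).
‖u_2‖ = 3.1623, so q_2 = (-0.2530, 0.9487, 0.1897).

q_2 = (-0.2530, 0.9487, 0.1897)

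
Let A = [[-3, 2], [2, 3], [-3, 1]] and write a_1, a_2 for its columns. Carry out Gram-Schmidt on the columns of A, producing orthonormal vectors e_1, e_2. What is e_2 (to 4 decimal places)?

e_1 = a_1/‖a_1‖ = (-3, 2, -3)/4.6904 = (-0.6396, 0.4264, -0.6396).
r_{12} = e_1·a_2 = -0.6396.
u_2 = a_2 + 0.6396·e_1 = (1.5909, 3.2727, 0.5909).
‖u_2‖ = 3.6866, so e_2 = (0.4315, 0.8877, 0.1603).

e_2 = (0.4315, 0.8877, 0.1603)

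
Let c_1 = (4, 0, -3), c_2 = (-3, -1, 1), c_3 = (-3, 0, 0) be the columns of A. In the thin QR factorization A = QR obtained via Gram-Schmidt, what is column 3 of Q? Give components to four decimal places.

c_1 = (4, 0, -3); ‖c_1‖ = 5.0000, so e_1 = (0.8000, 0.0000, -0.6000).
e_1·c_2 = 0.8000·(-3) + 0.0000·(-1) + (-0.6000)·1 = -3.0000.
u_2 = c_2 + 3.0000·e_1 = (-0.6000, -1.0000, -0.8000).
‖u_2‖ = 1.4142, so e_2 = (-0.4243, -0.7071, -0.5657).
e_1·c_3 = 0.8000·(-3) + 0.0000·0 + (-0.6000)·0 = -2.4000; e_2·c_3 = (-0.4243)·(-3) + (-0.7071)·0 + (-0.5657)·0 = 1.2728.
u_3 = c_3 + 2.4000·e_1 − 1.2728·e_2 = (-0.5400, 0.9000, -0.7200).
‖u_3‖ = 1.2728, so e_3 = (-0.4243, 0.7071, -0.5657).

e_3 = (-0.4243, 0.7071, -0.5657)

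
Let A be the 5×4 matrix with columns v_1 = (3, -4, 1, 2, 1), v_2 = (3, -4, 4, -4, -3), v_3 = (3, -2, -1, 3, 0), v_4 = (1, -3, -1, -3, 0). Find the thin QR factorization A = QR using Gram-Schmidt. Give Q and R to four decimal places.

Q = [[0.5388, 0.1688, 0.5144, -0.0020], [-0.7184, -0.2251, 0.2185, -0.3898], [0.1796, 0.4588, -0.4453, -0.7430], [0.3592, -0.6925, 0.2200, -0.5055], [0.1796, -0.4804, -0.6640, 0.2010]], R = [[5.5678, 3.2329, 3.9513, 1.4368], [0.0000, 7.4531, -1.5798, 2.4627], [0.0000, 0.0000, 2.2117, -0.3558], [0.0000, 0.0000, 0.0000, 3.4269]]

v_1 = (3, -4, 1, 2, 1); ‖v_1‖ = 5.5678, so q_1 = (0.5388, -0.7184, 0.1796, 0.3592, 0.1796).
q_1·v_2 = 0.5388·3 + (-0.7184)·(-4) + 0.1796·4 + 0.3592·(-4) + 0.1796·(-3) = 3.2329.
u_2 = v_2 − 3.2329·q_1 = (1.2581, -1.6774, 3.4194, -5.1613, -3.5806).
‖u_2‖ = 7.4531, so q_2 = (0.1688, -0.2251, 0.4588, -0.6925, -0.4804).
q_1·v_3 = 0.5388·3 + (-0.7184)·(-2) + 0.1796·(-1) + 0.3592·3 + 0.1796·0 = 3.9513; q_2·v_3 = 0.1688·3 + (-0.2251)·(-2) + 0.4588·(-1) + (-0.6925)·3 + (-0.4804)·0 = -1.5798.
u_3 = v_3 − 3.9513·q_1 + 1.5798·q_2 = (1.1376, 0.4832, -0.9849, 0.4866, -1.4686).
‖u_3‖ = 2.2117, so q_3 = (0.5144, 0.2185, -0.4453, 0.2200, -0.6640).
q_1·v_4 = 0.5388·1 + (-0.7184)·(-3) + 0.1796·(-1) + 0.3592·(-3) + 0.1796·0 = 1.4368; q_2·v_4 = 0.1688·1 + (-0.2251)·(-3) + 0.4588·(-1) + (-0.6925)·(-3) + (-0.4804)·0 = 2.4627; q_3·v_4 = 0.5144·1 + 0.2185·(-3) + (-0.4453)·(-1) + 0.2200·(-3) + (-0.6640)·0 = -0.3558.
u_4 = v_4 − 1.4368·q_1 − 2.4627·q_2 + 0.3558·q_3 = (-0.0069, -1.3357, -2.5464, -1.7324, 0.6888).
‖u_4‖ = 3.4269, so q_4 = (-0.0020, -0.3898, -0.7430, -0.5055, 0.2010).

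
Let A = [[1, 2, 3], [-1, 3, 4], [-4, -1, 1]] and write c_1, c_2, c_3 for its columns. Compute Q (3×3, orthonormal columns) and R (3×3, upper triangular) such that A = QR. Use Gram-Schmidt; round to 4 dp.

Q = [[0.2357, 0.4990, 0.8340], [-0.2357, 0.8619, -0.4491], [-0.9428, -0.0907, 0.3208]], R = [[4.2426, 0.7071, -1.1785], [0.0000, 3.6742, 4.8536], [0.0000, 0.0000, 1.0264]]

q_1 = c_1/‖c_1‖ = (1, -1, -4)/4.2426 = (0.2357, -0.2357, -0.9428).
r_{12} = q_1·c_2 = 0.7071.
u_2 = c_2 − 0.7071·q_1 = (1.8333, 3.1667, -0.3333).
‖u_2‖ = 3.6742, so q_2 = (0.4990, 0.8619, -0.0907).
r_{13} = q_1·c_3 = -1.1785; r_{23} = q_2·c_3 = 4.8536.
u_3 = c_3 + 1.1785·q_1 − 4.8536·q_2 = (0.8560, -0.4609, 0.3292).
‖u_3‖ = 1.0264, so q_3 = (0.8340, -0.4491, 0.3208).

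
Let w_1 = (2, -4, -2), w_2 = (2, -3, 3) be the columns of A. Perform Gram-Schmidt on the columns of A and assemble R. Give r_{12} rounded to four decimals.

q_1 = w_1/‖w_1‖ = (2, -4, -2)/4.8990 = (0.4082, -0.8165, -0.4082).
r_{12} = q_1·w_2 = 2.0412.

r_{12} = 2.0412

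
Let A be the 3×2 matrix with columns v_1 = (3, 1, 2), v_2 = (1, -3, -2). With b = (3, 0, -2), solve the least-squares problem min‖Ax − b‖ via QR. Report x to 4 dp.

e_1 = v_1/‖v_1‖ = (3, 1, 2)/3.7417 = (0.8018, 0.2673, 0.5345).
r_{12} = e_1·v_2 = -1.0690.
u_2 = v_2 + 1.0690·e_1 = (1.8571, -2.7143, -1.4286).
‖u_2‖ = 3.5857, so e_2 = (0.5179, -0.7570, -0.3984).
Qᵀb = (1.3363, 2.3506).
Back-substitute: x_2 = 2.3506/3.5857 = 0.6556.
x_1 = (1.3363 + 1.0690·0.6556)/3.7417 = 0.5444.

x = (0.5444, 0.6556)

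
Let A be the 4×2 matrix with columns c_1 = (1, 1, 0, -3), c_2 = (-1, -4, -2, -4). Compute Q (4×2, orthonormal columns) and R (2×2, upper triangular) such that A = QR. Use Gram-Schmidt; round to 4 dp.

Q = [[0.3015, -0.2868], [0.3015, -0.8127], [0.0000, -0.3506], [-0.9045, -0.3665]], R = [[3.3166, 2.1106], [0.0000, 5.7049]]

c_1 = (1, 1, 0, -3); ‖c_1‖ = 3.3166, so e_1 = (0.3015, 0.3015, 0.0000, -0.9045).
e_1·c_2 = 0.3015·(-1) + 0.3015·(-4) + 0.0000·(-2) + (-0.9045)·(-4) = 2.1106.
u_2 = c_2 − 2.1106·e_1 = (-1.6364, -4.6364, -2.0000, -2.0909).
‖u_2‖ = 5.7049, so e_2 = (-0.2868, -0.8127, -0.3506, -0.3665).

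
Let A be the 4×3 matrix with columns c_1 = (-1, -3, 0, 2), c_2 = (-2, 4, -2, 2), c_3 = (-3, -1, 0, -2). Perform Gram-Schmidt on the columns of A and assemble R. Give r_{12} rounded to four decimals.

r_{12} = -1.6036

c_1 = (-1, -3, 0, 2); ‖c_1‖ = 3.7417, so q_1 = (-0.2673, -0.8018, 0.0000, 0.5345).
r_{12} = q_1·c_2 = -1.6036.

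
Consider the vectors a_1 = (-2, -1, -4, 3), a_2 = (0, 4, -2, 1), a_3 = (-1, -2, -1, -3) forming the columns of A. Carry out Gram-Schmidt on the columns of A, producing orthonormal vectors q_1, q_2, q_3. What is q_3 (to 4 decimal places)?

q_3 = (-0.2579, -0.0353, -0.4873, -0.8335)

a_1 = (-2, -1, -4, 3); ‖a_1‖ = 5.4772, so q_1 = (-0.3651, -0.1826, -0.7303, 0.5477).
q_1·a_2 = (-0.3651)·0 + (-0.1826)·4 + (-0.7303)·(-2) + 0.5477·1 = 1.2780.
u_2 = a_2 − 1.2780·q_1 = (0.4667, 4.2333, -1.0667, 0.3000).
‖u_2‖ = 4.4008, so q_2 = (0.1060, 0.9620, -0.2424, 0.0682).
q_1·a_3 = (-0.3651)·(-1) + (-0.1826)·(-2) + (-0.7303)·(-1) + 0.5477·(-3) = -0.1826; q_2·a_3 = 0.1060·(-1) + 0.9620·(-2) + (-0.2424)·(-1) + 0.0682·(-3) = -1.9921.
u_3 = a_3 + 0.1826·q_1 + 1.9921·q_2 = (-0.8554, -0.1170, -1.6162, -2.7642).
‖u_3‖ = 3.3164, so q_3 = (-0.2579, -0.0353, -0.4873, -0.8335).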